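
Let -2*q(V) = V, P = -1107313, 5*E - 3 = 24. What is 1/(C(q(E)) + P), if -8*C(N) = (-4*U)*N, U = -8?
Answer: -5/5536511 ≈ -9.0310e-7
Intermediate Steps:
E = 27/5 (E = ⅗ + (⅕)*24 = ⅗ + 24/5 = 27/5 ≈ 5.4000)
q(V) = -V/2
C(N) = -4*N (C(N) = -(-4*(-8))*N/8 = -4*N)
1/(C(q(E)) + P) = 1/(-(-2)*27/5 - 1107313) = 1/(-4*(-27/10) - 1107313) = 1/(54/5 - 1107313) = 1/(-5536511/5) = -5/5536511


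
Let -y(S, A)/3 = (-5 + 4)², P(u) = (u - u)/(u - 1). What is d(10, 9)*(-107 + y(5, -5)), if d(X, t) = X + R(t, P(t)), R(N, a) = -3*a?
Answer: -1100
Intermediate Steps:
P(u) = 0 (P(u) = 0/(-1 + u) = 0)
y(S, A) = -3 (y(S, A) = -3*(-5 + 4)² = -3*(-1)² = -3*1 = -3)
d(X, t) = X (d(X, t) = X - 3*0 = X + 0 = X)
d(10, 9)*(-107 + y(5, -5)) = 10*(-107 - 3) = 10*(-110) = -1100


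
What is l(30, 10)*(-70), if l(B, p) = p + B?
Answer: -2800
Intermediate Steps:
l(B, p) = B + p
l(30, 10)*(-70) = (30 + 10)*(-70) = 40*(-70) = -2800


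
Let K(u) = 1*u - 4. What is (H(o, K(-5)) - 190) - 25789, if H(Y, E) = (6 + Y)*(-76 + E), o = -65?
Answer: -20964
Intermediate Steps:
K(u) = -4 + u (K(u) = u - 4 = -4 + u)
H(Y, E) = (-76 + E)*(6 + Y)
(H(o, K(-5)) - 190) - 25789 = ((-456 - 76*(-65) + 6*(-4 - 5) + (-4 - 5)*(-65)) - 190) - 25789 = ((-456 + 4940 + 6*(-9) - 9*(-65)) - 190) - 25789 = ((-456 + 4940 - 54 + 585) - 190) - 25789 = (5015 - 190) - 25789 = 4825 - 25789 = -20964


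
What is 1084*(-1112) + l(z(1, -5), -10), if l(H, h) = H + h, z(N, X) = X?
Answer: -1205423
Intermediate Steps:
1084*(-1112) + l(z(1, -5), -10) = 1084*(-1112) + (-5 - 10) = -1205408 - 15 = -1205423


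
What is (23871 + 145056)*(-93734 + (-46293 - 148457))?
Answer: -48732736668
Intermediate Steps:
(23871 + 145056)*(-93734 + (-46293 - 148457)) = 168927*(-93734 - 194750) = 168927*(-288484) = -48732736668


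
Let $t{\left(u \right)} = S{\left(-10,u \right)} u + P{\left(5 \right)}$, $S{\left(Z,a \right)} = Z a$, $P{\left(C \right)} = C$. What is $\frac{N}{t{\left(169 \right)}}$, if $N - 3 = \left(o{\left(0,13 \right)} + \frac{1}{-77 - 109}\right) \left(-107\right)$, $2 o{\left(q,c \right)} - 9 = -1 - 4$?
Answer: $\frac{39139}{53122530} \approx 0.00073677$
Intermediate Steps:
$o{\left(q,c \right)} = 2$ ($o{\left(q,c \right)} = \frac{9}{2} + \frac{-1 - 4}{2} = \frac{9}{2} + \frac{1}{2} \left(-5\right) = \frac{9}{2} - \frac{5}{2} = 2$)
$t{\left(u \right)} = 5 - 10 u^{2}$ ($t{\left(u \right)} = - 10 u u + 5 = - 10 u^{2} + 5 = 5 - 10 u^{2}$)
$N = - \frac{39139}{186}$ ($N = 3 + \left(2 + \frac{1}{-77 - 109}\right) \left(-107\right) = 3 + \left(2 + \frac{1}{-186}\right) \left(-107\right) = 3 + \left(2 - \frac{1}{186}\right) \left(-107\right) = 3 + \frac{371}{186} \left(-107\right) = 3 - \frac{39697}{186} = - \frac{39139}{186} \approx -210.42$)
$\frac{N}{t{\left(169 \right)}} = - \frac{39139}{186 \left(5 - 10 \cdot 169^{2}\right)} = - \frac{39139}{186 \left(5 - 285610\right)} = - \frac{39139}{186 \left(-285605\right)} = \left(- \frac{39139}{186}\right) \left(- \frac{1}{285605}\right) = \frac{39139}{53122530}$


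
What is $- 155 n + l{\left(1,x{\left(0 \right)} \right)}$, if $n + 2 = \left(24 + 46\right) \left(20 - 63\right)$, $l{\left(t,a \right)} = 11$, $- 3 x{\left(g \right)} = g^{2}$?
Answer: $466871$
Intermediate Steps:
$x{\left(g \right)} = - \frac{g^{2}}{3}$
$n = -3012$ ($n = -2 + \left(24 + 46\right) \left(20 - 63\right) = -2 + 70 \left(-43\right) = -2 - 3010 = -3012$)
$- 155 n + l{\left(1,x{\left(0 \right)} \right)} = \left(-155\right) \left(-3012\right) + 11 = 466860 + 11 = 466871$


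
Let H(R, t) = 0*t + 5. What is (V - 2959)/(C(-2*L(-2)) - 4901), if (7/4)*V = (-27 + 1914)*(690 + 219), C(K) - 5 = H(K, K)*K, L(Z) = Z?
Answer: -6840419/34132 ≈ -200.41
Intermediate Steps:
H(R, t) = 5 (H(R, t) = 0 + 5 = 5)
C(K) = 5 + 5*K
V = 6861132/7 (V = 4*((-27 + 1914)*(690 + 219))/7 = 4*(1887*909)/7 = (4/7)*1715283 = 6861132/7 ≈ 9.8016e+5)
(V - 2959)/(C(-2*L(-2)) - 4901) = (6861132/7 - 2959)/((5 + 5*(-2*(-2))) - 4901) = 6840419/(7*((5 + 5*4) - 4901)) = 6840419/(7*((5 + 20) - 4901)) = 6840419/(7*(25 - 4901)) = (6840419/7)/(-4876) = (6840419/7)*(-1/4876) = -6840419/34132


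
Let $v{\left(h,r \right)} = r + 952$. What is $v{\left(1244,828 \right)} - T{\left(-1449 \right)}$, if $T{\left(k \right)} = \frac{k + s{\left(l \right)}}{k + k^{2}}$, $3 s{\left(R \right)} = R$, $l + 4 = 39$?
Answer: $\frac{200073857}{112401} \approx 1780.0$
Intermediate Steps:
$l = 35$ ($l = -4 + 39 = 35$)
$s{\left(R \right)} = \frac{R}{3}$
$v{\left(h,r \right)} = 952 + r$
$T{\left(k \right)} = \frac{\frac{35}{3} + k}{k + k^{2}}$ ($T{\left(k \right)} = \frac{k + \frac{1}{3} \cdot 35}{k + k^{2}} = \frac{k + \frac{35}{3}}{k + k^{2}} = \frac{\frac{35}{3} + k}{k + k^{2}}$)
$v{\left(1244,828 \right)} - T{\left(-1449 \right)} = \left(952 + 828\right) - \frac{\frac{35}{3} - 1449}{\left(-1449\right) \left(1 - 1449\right)} = 1780 - \left(- \frac{1}{1449}\right) \frac{1}{-1448} \left(- \frac{4312}{3}\right) = 1780 - \left(- \frac{1}{1449}\right) \left(- \frac{1}{1448}\right) \left(- \frac{4312}{3}\right) = 1780 - - \frac{77}{112401} = 1780 + \frac{77}{112401} = \frac{200073857}{112401}$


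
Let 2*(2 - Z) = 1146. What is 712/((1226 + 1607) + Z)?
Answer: 356/1131 ≈ 0.31477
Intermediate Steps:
Z = -571 (Z = 2 - 1/2*1146 = 2 - 573 = -571)
712/((1226 + 1607) + Z) = 712/((1226 + 1607) - 571) = 712/(2833 - 571) = 712/2262 = 712*(1/2262) = 356/1131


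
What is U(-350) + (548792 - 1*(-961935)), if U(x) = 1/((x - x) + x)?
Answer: 528754449/350 ≈ 1.5107e+6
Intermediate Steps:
U(x) = 1/x (U(x) = 1/(0 + x) = 1/x)
U(-350) + (548792 - 1*(-961935)) = 1/(-350) + (548792 - 1*(-961935)) = -1/350 + (548792 + 961935) = -1/350 + 1510727 = 528754449/350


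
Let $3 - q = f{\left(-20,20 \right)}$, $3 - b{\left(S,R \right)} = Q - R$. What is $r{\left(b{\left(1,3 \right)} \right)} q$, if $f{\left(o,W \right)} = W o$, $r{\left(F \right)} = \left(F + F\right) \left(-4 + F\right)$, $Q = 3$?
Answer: $-2418$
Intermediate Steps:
$b{\left(S,R \right)} = R$ ($b{\left(S,R \right)} = 3 - \left(3 - R\right) = 3 + \left(-3 + R\right) = R$)
$r{\left(F \right)} = 2 F \left(-4 + F\right)$
$q = 403$ ($q = 3 - 20 \left(-20\right) = 3 - -400 = 3 + 400 = 403$)
$r{\left(b{\left(1,3 \right)} \right)} q = 2 \cdot 3 \left(-4 + 3\right) 403 = 2 \cdot 3 \left(-1\right) 403 = \left(-6\right) 403 = -2418$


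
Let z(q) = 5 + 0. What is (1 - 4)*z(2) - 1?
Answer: -16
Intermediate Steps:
z(q) = 5
(1 - 4)*z(2) - 1 = (1 - 4)*5 - 1 = -3*5 - 1 = -15 - 1 = -16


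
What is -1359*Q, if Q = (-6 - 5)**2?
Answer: -164439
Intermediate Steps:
Q = 121 (Q = (-11)**2 = 121)
-1359*Q = -1359*121 = -1*164439 = -164439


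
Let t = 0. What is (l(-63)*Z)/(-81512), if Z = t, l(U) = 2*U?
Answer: 0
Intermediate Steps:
Z = 0
(l(-63)*Z)/(-81512) = ((2*(-63))*0)/(-81512) = -126*0*(-1/81512) = 0*(-1/81512) = 0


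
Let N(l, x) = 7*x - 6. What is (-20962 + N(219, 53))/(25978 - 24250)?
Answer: -20597/1728 ≈ -11.920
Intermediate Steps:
N(l, x) = -6 + 7*x
(-20962 + N(219, 53))/(25978 - 24250) = (-20962 + (-6 + 7*53))/(25978 - 24250) = (-20962 + (-6 + 371))/1728 = (-20962 + 365)*(1/1728) = -20597*1/1728 = -20597/1728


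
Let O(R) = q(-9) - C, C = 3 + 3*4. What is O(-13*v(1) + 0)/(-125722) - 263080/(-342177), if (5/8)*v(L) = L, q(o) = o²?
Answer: 16526180039/21509588397 ≈ 0.76832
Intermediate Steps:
v(L) = 8*L/5
C = 15 (C = 3 + 12 = 15)
O(R) = 66 (O(R) = (-9)² - 1*15 = 81 - 15 = 66)
O(-13*v(1) + 0)/(-125722) - 263080/(-342177) = 66/(-125722) - 263080/(-342177) = 66*(-1/125722) - 263080*(-1/342177) = -33/62861 + 263080/342177 = 16526180039/21509588397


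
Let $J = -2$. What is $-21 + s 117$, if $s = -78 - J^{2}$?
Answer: $-9615$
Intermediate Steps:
$s = -82$ ($s = -78 - \left(-2\right)^{2} = -78 - 4 = -82$)
$-21 + s 117 = -21 - 9594 = -9615$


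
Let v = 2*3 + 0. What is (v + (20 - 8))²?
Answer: 324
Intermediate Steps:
v = 6 (v = 6 + 0 = 6)
(v + (20 - 8))² = (6 + (20 - 8))² = (6 + 12)² = 18² = 324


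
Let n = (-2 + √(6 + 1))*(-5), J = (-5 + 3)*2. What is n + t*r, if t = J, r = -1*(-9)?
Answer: -26 - 5*√7 ≈ -39.229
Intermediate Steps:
r = 9
J = -4 (J = -2*2 = -4)
t = -4
n = 10 - 5*√7 (n = (-2 + √7)*(-5) = 10 - 5*√7 ≈ -3.2288)
n + t*r = (10 - 5*√7) - 4*9 = (10 - 5*√7) - 36 = -26 - 5*√7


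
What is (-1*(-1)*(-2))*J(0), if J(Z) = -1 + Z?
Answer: 2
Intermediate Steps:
(-1*(-1)*(-2))*J(0) = (-1*(-1)*(-2))*(-1 + 0) = (1*(-2))*(-1) = -2*(-1) = 2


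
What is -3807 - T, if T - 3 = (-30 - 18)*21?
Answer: -2802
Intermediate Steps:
T = -1005 (T = 3 + (-30 - 18)*21 = 3 - 48*21 = 3 - 1008 = -1005)
-3807 - T = -3807 - 1*(-1005) = -3807 + 1005 = -2802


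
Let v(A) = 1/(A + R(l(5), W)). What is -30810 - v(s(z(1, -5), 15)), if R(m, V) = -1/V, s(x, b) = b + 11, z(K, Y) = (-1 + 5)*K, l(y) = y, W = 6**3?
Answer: -172998366/5615 ≈ -30810.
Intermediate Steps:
W = 216
z(K, Y) = 4*K
s(x, b) = 11 + b
v(A) = 1/(-1/216 + A) (v(A) = 1/(A - 1/216) = 1/(-1/216 + A))
-30810 - v(s(z(1, -5), 15)) = -30810 - 216/(-1 + 216*(11 + 15)) = -30810 - 216/(-1 + 216*26) = -30810 - 216/(-1 + 5616) = -30810 - 216/5615 = -172998366/5615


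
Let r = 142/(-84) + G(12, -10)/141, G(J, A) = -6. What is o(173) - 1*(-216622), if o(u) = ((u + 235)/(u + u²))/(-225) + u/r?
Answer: 836145917794372/3861710325 ≈ 2.1652e+5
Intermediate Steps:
r = -3421/1974 (r = 142/(-84) - 6/141 = 142*(-1/84) - 6*1/141 = -71/42 - 2/47 = -3421/1974 ≈ -1.7330)
o(u) = -1974*u/3421 - (235 + u)/(225*(u + u²)) (o(u) = ((u + 235)/(u + u²))/(-225) + u/(-3421/1974) = ((235 + u)/(u + u²))*(-1/225) + u*(-1974/3421) = ((235 + u)/(u + u²))*(-1/225) - 1974*u/3421 = -(235 + u)/(225*(u + u²)) - 1974*u/3421 = -1974*u/3421 - (235 + u)/(225*(u + u²)))
o(173) - 1*(-216622) = (1/769725)*(-803935 - 444150*173² - 444150*173³ - 3421*173)/(173*(1 + 173)) - 1*(-216622) = (1/769725)*(1/173)*(-803935 - 444150*29929 - 444150*5177717 - 591833)/174 + 216622 = (1/769725)*(1/173)*(1/174)*(-803935 - 13292965350 - 2299683005550 - 591833) + 216622 = (1/769725)*(1/173)*(1/174)*(-2312977366668) + 216622 = -385496227778/3861710325 + 216622 = 836145917794372/3861710325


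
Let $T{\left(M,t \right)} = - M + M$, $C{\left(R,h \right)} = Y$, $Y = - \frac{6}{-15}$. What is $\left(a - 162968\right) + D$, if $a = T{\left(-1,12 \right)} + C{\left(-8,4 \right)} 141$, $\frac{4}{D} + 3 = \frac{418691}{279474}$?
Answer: $- \frac{26300064106}{161435} \approx -1.6291 \cdot 10^{5}$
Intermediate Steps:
$Y = \frac{2}{5}$ ($Y = \left(-6\right) \left(- \frac{1}{15}\right) = \frac{2}{5} \approx 0.4$)
$C{\left(R,h \right)} = \frac{2}{5}$
$D = - \frac{85992}{32287}$ ($D = \frac{4}{-3 + \frac{418691}{279474}} = \frac{4}{-3 + 418691 \cdot \frac{1}{279474}} = \frac{4}{-3 + \frac{32207}{21498}} = \frac{4}{- \frac{32287}{21498}} = 4 \left(- \frac{21498}{32287}\right) = - \frac{85992}{32287} \approx -2.6634$)
$T{\left(M,t \right)} = 0$
$a = \frac{282}{5}$ ($a = 0 + \frac{2}{5} \cdot 141 = 0 + \frac{282}{5} = \frac{282}{5} \approx 56.4$)
$\left(a - 162968\right) + D = \left(\frac{282}{5} - 162968\right) - \frac{85992}{32287} = - \frac{814558}{5} - \frac{85992}{32287} = - \frac{26300064106}{161435}$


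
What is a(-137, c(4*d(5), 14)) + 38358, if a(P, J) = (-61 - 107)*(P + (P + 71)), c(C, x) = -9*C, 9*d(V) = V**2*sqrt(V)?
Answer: 72462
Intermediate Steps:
d(V) = V**(5/2)/9 (d(V) = (V**2*sqrt(V))/9 = V**(5/2)/9)
a(P, J) = -11928 - 336*P (a(P, J) = -168*(P + (71 + P)) = -168*(71 + 2*P) = -11928 - 336*P)
a(-137, c(4*d(5), 14)) + 38358 = (-11928 - 336*(-137)) + 38358 = (-11928 + 46032) + 38358 = 34104 + 38358 = 72462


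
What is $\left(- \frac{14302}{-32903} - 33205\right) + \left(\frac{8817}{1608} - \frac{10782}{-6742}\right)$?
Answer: $- \frac{1973622989916593}{59450982968} \approx -33198.0$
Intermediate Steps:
$\left(- \frac{14302}{-32903} - 33205\right) + \left(\frac{8817}{1608} - \frac{10782}{-6742}\right) = \left(\left(-14302\right) \left(- \frac{1}{32903}\right) - 33205\right) + \left(8817 \cdot \frac{1}{1608} - - \frac{5391}{3371}\right) = \left(\frac{14302}{32903} - 33205\right) + \left(\frac{2939}{536} + \frac{5391}{3371}\right) = - \frac{1092529813}{32903} + \frac{12796945}{1806856} = - \frac{1973622989916593}{59450982968}$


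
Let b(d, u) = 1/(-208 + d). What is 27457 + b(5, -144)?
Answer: 5573770/203 ≈ 27457.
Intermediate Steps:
27457 + b(5, -144) = 27457 + 1/(-208 + 5) = 27457 + 1/(-203) = 27457 - 1/203 = 5573770/203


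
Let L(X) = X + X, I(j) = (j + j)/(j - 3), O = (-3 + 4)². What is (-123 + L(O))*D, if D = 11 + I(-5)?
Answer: -5929/4 ≈ -1482.3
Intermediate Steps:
O = 1 (O = 1² = 1)
I(j) = 2*j/(-3 + j) (I(j) = (2*j)/(-3 + j) = 2*j/(-3 + j))
L(X) = 2*X
D = 49/4 (D = 11 + 2*(-5)/(-3 - 5) = 11 + 2*(-5)/(-8) = 11 + 2*(-5)*(-⅛) = 11 + 5/4 = 49/4 ≈ 12.250)
(-123 + L(O))*D = (-123 + 2*1)*(49/4) = (-123 + 2)*(49/4) = -121*49/4 = -5929/4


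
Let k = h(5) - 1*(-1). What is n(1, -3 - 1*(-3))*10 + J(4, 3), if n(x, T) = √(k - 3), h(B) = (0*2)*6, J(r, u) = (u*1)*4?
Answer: 12 + 10*I*√2 ≈ 12.0 + 14.142*I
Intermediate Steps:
J(r, u) = 4*u (J(r, u) = u*4 = 4*u)
h(B) = 0 (h(B) = 0*6 = 0)
k = 1 (k = 0 - 1*(-1) = 0 + 1 = 1)
n(x, T) = I*√2 (n(x, T) = √(1 - 3) = √(-2) = I*√2)
n(1, -3 - 1*(-3))*10 + J(4, 3) = (I*√2)*10 + 4*3 = 10*I*√2 + 12 = 12 + 10*I*√2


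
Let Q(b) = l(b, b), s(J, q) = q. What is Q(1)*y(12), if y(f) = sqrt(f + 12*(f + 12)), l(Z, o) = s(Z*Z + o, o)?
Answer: 10*sqrt(3) ≈ 17.320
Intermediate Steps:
l(Z, o) = o
Q(b) = b
y(f) = sqrt(144 + 13*f) (y(f) = sqrt(f + 12*(12 + f)) = sqrt(f + (144 + 12*f)) = sqrt(144 + 13*f))
Q(1)*y(12) = 1*sqrt(144 + 13*12) = 1*sqrt(144 + 156) = 1*sqrt(300) = 1*(10*sqrt(3)) = 10*sqrt(3)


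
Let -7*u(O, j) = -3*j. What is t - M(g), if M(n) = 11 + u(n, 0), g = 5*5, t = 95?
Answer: 84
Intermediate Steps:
u(O, j) = 3*j/7 (u(O, j) = -(-3)*j/7 = 3*j/7)
g = 25
M(n) = 11 (M(n) = 11 + (3/7)*0 = 11 + 0 = 11)
t - M(g) = 95 - 1*11 = 95 - 11 = 84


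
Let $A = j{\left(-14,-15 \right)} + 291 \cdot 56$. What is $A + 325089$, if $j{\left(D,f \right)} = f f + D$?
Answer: $341596$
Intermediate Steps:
$j{\left(D,f \right)} = D + f^{2}$ ($j{\left(D,f \right)} = f^{2} + D = D + f^{2}$)
$A = 16507$ ($A = \left(-14 + \left(-15\right)^{2}\right) + 291 \cdot 56 = \left(-14 + 225\right) + 16296 = 211 + 16296 = 16507$)
$A + 325089 = 16507 + 325089 = 341596$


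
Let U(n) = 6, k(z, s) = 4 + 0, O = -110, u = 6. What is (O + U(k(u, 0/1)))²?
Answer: 10816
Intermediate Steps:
k(z, s) = 4
(O + U(k(u, 0/1)))² = (-110 + 6)² = (-104)² = 10816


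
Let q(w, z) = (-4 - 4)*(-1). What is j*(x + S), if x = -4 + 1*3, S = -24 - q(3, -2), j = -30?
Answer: 990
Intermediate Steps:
q(w, z) = 8 (q(w, z) = -8*(-1) = 8)
S = -32 (S = -24 - 1*8 = -24 - 8 = -32)
x = -1 (x = -4 + 3 = -1)
j*(x + S) = -30*(-1 - 32) = -30*(-33) = 990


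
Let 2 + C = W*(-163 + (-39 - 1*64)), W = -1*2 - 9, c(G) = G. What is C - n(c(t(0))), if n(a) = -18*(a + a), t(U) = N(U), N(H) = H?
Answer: 2924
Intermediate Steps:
t(U) = U
W = -11 (W = -2 - 9 = -11)
n(a) = -36*a
C = 2924 (C = -2 - 11*(-163 + (-39 - 1*64)) = -2 - 11*(-163 + (-39 - 64)) = -2 - 11*(-163 - 103) = -2 - 11*(-266) = -2 + 2926 = 2924)
C - n(c(t(0))) = 2924 - (-36)*0 = 2924 - 1*0 = 2924 + 0 = 2924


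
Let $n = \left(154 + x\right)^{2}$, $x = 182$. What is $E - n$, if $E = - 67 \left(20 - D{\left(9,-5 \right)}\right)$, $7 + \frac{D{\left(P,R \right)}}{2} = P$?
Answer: $-113968$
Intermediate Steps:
$D{\left(P,R \right)} = -14 + 2 P$
$n = 112896$ ($n = \left(154 + 182\right)^{2} = 336^{2} = 112896$)
$E = -1072$ ($E = - 67 \left(20 - \left(-14 + 2 \cdot 9\right)\right) = - 67 \left(20 - \left(-14 + 18\right)\right) = - 67 \left(20 - 4\right) = \left(-67\right) 16 = -1072$)
$E - n = -1072 - 112896 = -113968$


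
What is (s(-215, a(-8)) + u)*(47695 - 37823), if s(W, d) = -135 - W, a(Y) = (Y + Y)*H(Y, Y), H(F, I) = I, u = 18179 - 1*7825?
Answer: 103004448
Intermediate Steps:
u = 10354 (u = 18179 - 7825 = 10354)
a(Y) = 2*Y² (a(Y) = (Y + Y)*Y = (2*Y)*Y = 2*Y²)
(s(-215, a(-8)) + u)*(47695 - 37823) = ((-135 - 1*(-215)) + 10354)*(47695 - 37823) = ((-135 + 215) + 10354)*9872 = (80 + 10354)*9872 = 10434*9872 = 103004448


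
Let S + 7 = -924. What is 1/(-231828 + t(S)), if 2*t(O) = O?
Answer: -2/464587 ≈ -4.3049e-6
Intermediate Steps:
S = -931 (S = -7 - 924 = -931)
t(O) = O/2
1/(-231828 + t(S)) = 1/(-231828 + (½)*(-931)) = 1/(-231828 - 931/2) = 1/(-464587/2) = -2/464587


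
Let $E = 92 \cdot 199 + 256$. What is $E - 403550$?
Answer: $-384986$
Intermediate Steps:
$E = 18564$ ($E = 18308 + 256 = 18564$)
$E - 403550 = 18564 - 403550 = -384986$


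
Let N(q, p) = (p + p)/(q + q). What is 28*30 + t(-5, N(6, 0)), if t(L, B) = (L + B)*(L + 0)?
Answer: 865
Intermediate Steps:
N(q, p) = p/q (N(q, p) = (2*p)/((2*q)) = (2*p)*(1/(2*q)) = p/q)
t(L, B) = L*(B + L) (t(L, B) = (B + L)*L = L*(B + L))
28*30 + t(-5, N(6, 0)) = 28*30 - 5*(0/6 - 5) = 840 - 5*(0*(⅙) - 5) = 840 - 5*(0 - 5) = 840 - 5*(-5) = 840 + 25 = 865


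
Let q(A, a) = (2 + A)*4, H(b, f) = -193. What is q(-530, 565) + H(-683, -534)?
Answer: -2305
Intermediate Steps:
q(A, a) = 8 + 4*A
q(-530, 565) + H(-683, -534) = (8 + 4*(-530)) - 193 = (8 - 2120) - 193 = -2112 - 193 = -2305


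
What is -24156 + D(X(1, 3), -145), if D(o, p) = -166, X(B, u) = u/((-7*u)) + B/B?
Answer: -24322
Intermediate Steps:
X(B, u) = 6/7 (X(B, u) = u*(-1/(7*u)) + 1 = -1/7 + 1 = 6/7)
-24156 + D(X(1, 3), -145) = -24156 - 166 = -24322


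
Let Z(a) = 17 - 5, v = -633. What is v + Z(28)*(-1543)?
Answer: -19149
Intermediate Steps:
Z(a) = 12
v + Z(28)*(-1543) = -633 + 12*(-1543) = -633 - 18516 = -19149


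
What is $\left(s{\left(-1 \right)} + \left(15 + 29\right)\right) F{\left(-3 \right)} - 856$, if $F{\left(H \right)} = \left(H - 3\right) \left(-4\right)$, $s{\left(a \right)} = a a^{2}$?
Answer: $176$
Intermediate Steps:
$s{\left(a \right)} = a^{3}$
$F{\left(H \right)} = 12 - 4 H$ ($F{\left(H \right)} = \left(-3 + H\right) \left(-4\right) = 12 - 4 H$)
$\left(s{\left(-1 \right)} + \left(15 + 29\right)\right) F{\left(-3 \right)} - 856 = \left(\left(-1\right)^{3} + \left(15 + 29\right)\right) \left(12 - -12\right) - 856 = \left(-1 + 44\right) \left(12 + 12\right) - 856 = 43 \cdot 24 - 856 = 1032 - 856 = 176$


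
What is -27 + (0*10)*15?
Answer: -27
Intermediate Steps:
-27 + (0*10)*15 = -27 + 0*15 = -27 + 0 = -27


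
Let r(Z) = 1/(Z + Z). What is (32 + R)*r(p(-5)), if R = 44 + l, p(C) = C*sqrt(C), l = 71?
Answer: 147*I*sqrt(5)/50 ≈ 6.574*I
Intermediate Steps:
p(C) = C**(3/2)
R = 115 (R = 44 + 71 = 115)
r(Z) = 1/(2*Z)
(32 + R)*r(p(-5)) = (32 + 115)*(1/(2*((-5)**(3/2)))) = 147*(1/(2*((-5*I*sqrt(5))))) = 147*((I*sqrt(5)/25)/2) = 147*(I*sqrt(5)/50) = 147*I*sqrt(5)/50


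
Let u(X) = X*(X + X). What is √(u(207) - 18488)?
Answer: √67210 ≈ 259.25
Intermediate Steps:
u(X) = 2*X² (u(X) = X*(2*X) = 2*X²)
√(u(207) - 18488) = √(2*207² - 18488) = √(2*42849 - 18488) = √(85698 - 18488) = √67210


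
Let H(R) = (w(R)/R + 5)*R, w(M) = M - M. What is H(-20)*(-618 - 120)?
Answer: 73800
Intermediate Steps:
w(M) = 0
H(R) = 5*R (H(R) = (0/R + 5)*R = (0 + 5)*R = 5*R)
H(-20)*(-618 - 120) = (5*(-20))*(-618 - 120) = -100*(-738) = 73800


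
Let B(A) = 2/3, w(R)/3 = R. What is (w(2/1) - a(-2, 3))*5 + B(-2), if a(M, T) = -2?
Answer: 122/3 ≈ 40.667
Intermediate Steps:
w(R) = 3*R
B(A) = ⅔ (B(A) = 2*(⅓) = ⅔)
(w(2/1) - a(-2, 3))*5 + B(-2) = (3*(2/1) - 1*(-2))*5 + ⅔ = (3*(2*1) + 2)*5 + ⅔ = (3*2 + 2)*5 + ⅔ = (6 + 2)*5 + ⅔ = 8*5 + ⅔ = 40 + ⅔ = 122/3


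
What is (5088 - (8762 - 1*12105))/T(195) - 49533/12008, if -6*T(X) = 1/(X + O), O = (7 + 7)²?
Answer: -158233041/8 ≈ -1.9779e+7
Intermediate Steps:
O = 196 (O = 14² = 196)
T(X) = -1/(6*(196 + X)) (T(X) = -1/(6*(X + 196)) = -1/(6*(196 + X)))
(5088 - (8762 - 1*12105))/T(195) - 49533/12008 = (5088 - (8762 - 1*12105))/((-1/(1176 + 6*195))) - 49533/12008 = (5088 - (8762 - 12105))/((-1/(1176 + 1170))) - 49533*1/12008 = (5088 - 1*(-3343))/((-1/2346)) - 33/8 = (5088 + 3343)/((-1*1/2346)) - 33/8 = 8431/(-1/2346) - 33/8 = 8431*(-2346) - 33/8 = -19779126 - 33/8 = -158233041/8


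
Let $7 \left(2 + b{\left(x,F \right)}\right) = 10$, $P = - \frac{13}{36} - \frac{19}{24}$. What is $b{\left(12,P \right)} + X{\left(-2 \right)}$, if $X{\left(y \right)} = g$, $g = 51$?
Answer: $\frac{353}{7} \approx 50.429$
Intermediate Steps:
$P = - \frac{83}{72}$ ($P = \left(-13\right) \frac{1}{36} - \frac{19}{24} = - \frac{13}{36} - \frac{19}{24} = - \frac{83}{72} \approx -1.1528$)
$b{\left(x,F \right)} = - \frac{4}{7}$ ($b{\left(x,F \right)} = -2 + \frac{1}{7} \cdot 10 = -2 + \frac{10}{7} = - \frac{4}{7}$)
$X{\left(y \right)} = 51$
$b{\left(12,P \right)} + X{\left(-2 \right)} = - \frac{4}{7} + 51 = \frac{353}{7}$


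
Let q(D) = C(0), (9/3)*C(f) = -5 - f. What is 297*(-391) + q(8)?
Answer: -348386/3 ≈ -1.1613e+5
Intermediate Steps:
C(f) = -5/3 - f/3 (C(f) = (-5 - f)/3 = -5/3 - f/3)
q(D) = -5/3 (q(D) = -5/3 - ⅓*0 = -5/3 + 0 = -5/3)
297*(-391) + q(8) = 297*(-391) - 5/3 = -116127 - 5/3 = -348386/3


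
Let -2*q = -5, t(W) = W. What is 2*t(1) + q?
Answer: 9/2 ≈ 4.5000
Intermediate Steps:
q = 5/2 (q = -½*(-5) = 5/2 ≈ 2.5000)
2*t(1) + q = 2*1 + 5/2 = 2 + 5/2 = 9/2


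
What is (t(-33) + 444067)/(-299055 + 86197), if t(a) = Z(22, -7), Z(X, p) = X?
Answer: -444089/212858 ≈ -2.0863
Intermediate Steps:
t(a) = 22
(t(-33) + 444067)/(-299055 + 86197) = (22 + 444067)/(-299055 + 86197) = 444089/(-212858) = 444089*(-1/212858) = -444089/212858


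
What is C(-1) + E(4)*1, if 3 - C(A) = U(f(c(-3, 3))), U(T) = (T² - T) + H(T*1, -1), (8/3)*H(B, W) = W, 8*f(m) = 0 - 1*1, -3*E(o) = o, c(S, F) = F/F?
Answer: 365/192 ≈ 1.9010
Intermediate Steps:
c(S, F) = 1
E(o) = -o/3
f(m) = -⅛ (f(m) = (0 - 1*1)/8 = (0 - 1)/8 = (⅛)*(-1) = -⅛)
H(B, W) = 3*W/8
U(T) = -3/8 + T² - T (U(T) = (T² - T) + (3/8)*(-1) = (T² - T) - 3/8 = -3/8 + T² - T)
C(A) = 207/64 (C(A) = 3 - (-3/8 + (-⅛)² - 1*(-⅛)) = 3 - (-3/8 + 1/64 + ⅛) = 3 - 1*(-15/64) = 3 + 15/64 = 207/64)
C(-1) + E(4)*1 = 207/64 - ⅓*4*1 = 207/64 - 4/3*1 = 207/64 - 4/3 = 365/192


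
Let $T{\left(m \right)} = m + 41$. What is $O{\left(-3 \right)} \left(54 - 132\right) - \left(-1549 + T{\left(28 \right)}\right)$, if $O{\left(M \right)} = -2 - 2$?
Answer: $1792$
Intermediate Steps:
$O{\left(M \right)} = -4$
$T{\left(m \right)} = 41 + m$
$O{\left(-3 \right)} \left(54 - 132\right) - \left(-1549 + T{\left(28 \right)}\right) = - 4 \left(54 - 132\right) + \left(1549 - \left(41 + 28\right)\right) = \left(-4\right) \left(-78\right) + \left(1549 - 69\right) = 312 + \left(1549 - 69\right) = 312 + 1480 = 1792$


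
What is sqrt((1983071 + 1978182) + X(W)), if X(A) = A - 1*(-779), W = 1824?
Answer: 4*sqrt(247741) ≈ 1990.9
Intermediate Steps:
X(A) = 779 + A (X(A) = A + 779 = 779 + A)
sqrt((1983071 + 1978182) + X(W)) = sqrt((1983071 + 1978182) + (779 + 1824)) = sqrt(3961253 + 2603) = sqrt(3963856) = 4*sqrt(247741)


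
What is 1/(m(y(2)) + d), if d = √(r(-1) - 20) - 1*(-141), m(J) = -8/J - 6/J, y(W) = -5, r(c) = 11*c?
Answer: 3595/517736 - 25*I*√31/517736 ≈ 0.0069437 - 0.00026885*I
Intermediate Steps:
m(J) = -14/J
d = 141 + I*√31 (d = √(11*(-1) - 20) - 1*(-141) = √(-11 - 20) + 141 = √(-31) + 141 = I*√31 + 141 = 141 + I*√31 ≈ 141.0 + 5.5678*I)
1/(m(y(2)) + d) = 1/(-14/(-5) + (141 + I*√31)) = 1/(-14*(-⅕) + (141 + I*√31)) = 1/(14/5 + (141 + I*√31)) = 1/(719/5 + I*√31)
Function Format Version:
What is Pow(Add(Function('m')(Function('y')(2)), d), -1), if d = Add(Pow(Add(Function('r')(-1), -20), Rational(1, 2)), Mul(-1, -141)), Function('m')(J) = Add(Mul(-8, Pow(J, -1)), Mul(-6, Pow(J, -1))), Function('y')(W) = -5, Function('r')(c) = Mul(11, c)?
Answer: Add(Rational(3595, 517736), Mul(Rational(-25, 517736), I, Pow(31, Rational(1, 2)))) ≈ Add(0.0069437, Mul(-0.00026885, I))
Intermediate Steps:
Function('m')(J) = Mul(-14, Pow(J, -1))
d = Add(141, Mul(I, Pow(31, Rational(1, 2)))) (d = Add(Pow(Add(Mul(11, -1), -20), Rational(1, 2)), Mul(-1, -141)) = Add(Pow(Add(-11, -20), Rational(1, 2)), 141) = Add(Pow(-31, Rational(1, 2)), 141) = Add(Mul(I, Pow(31, Rational(1, 2))), 141) = Add(141, Mul(I, Pow(31, Rational(1, 2)))) ≈ Add(141.00, Mul(5.5678, I)))
Pow(Add(Function('m')(Function('y')(2)), d), -1) = Pow(Add(Mul(-14, Pow(-5, -1)), Add(141, Mul(I, Pow(31, Rational(1, 2))))), -1) = Pow(Add(Mul(-14, Rational(-1, 5)), Add(141, Mul(I, Pow(31, Rational(1, 2))))), -1) = Pow(Add(Rational(14, 5), Add(141, Mul(I, Pow(31, Rational(1, 2))))), -1) = Pow(Add(Rational(719, 5), Mul(I, Pow(31, Rational(1, 2)))), -1)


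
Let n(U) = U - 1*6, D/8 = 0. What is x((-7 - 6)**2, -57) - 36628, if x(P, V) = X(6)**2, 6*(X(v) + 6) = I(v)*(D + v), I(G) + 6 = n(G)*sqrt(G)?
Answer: -36484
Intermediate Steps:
D = 0 (D = 8*0 = 0)
n(U) = -6 + U (n(U) = U - 6 = -6 + U)
I(G) = -6 + sqrt(G)*(-6 + G) (I(G) = -6 + (-6 + G)*sqrt(G) = -6 + sqrt(G)*(-6 + G))
X(v) = -6 + v*(-6 + sqrt(v)*(-6 + v))/6 (X(v) = -6 + ((-6 + sqrt(v)*(-6 + v))*(0 + v))/6 = -6 + ((-6 + sqrt(v)*(-6 + v))*v)/6 = -6 + (v*(-6 + sqrt(v)*(-6 + v)))/6 = -6 + v*(-6 + sqrt(v)*(-6 + v))/6)
x(P, V) = 144 (x(P, V) = (-6 + (1/6)*6*(-6 + sqrt(6)*(-6 + 6)))**2 = (-6 + (1/6)*6*(-6 + sqrt(6)*0))**2 = (-6 + (1/6)*6*(-6 + 0))**2 = (-6 + (1/6)*6*(-6))**2 = (-6 - 6)**2 = (-12)**2 = 144)
x((-7 - 6)**2, -57) - 36628 = 144 - 36628 = -36484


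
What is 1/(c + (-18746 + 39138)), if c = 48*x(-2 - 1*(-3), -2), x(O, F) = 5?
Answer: 1/20632 ≈ 4.8468e-5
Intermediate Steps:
c = 240 (c = 48*5 = 240)
1/(c + (-18746 + 39138)) = 1/(240 + (-18746 + 39138)) = 1/(240 + 20392) = 1/20632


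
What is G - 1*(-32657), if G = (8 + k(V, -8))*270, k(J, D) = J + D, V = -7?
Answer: 30767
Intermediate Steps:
k(J, D) = D + J
G = -1890 (G = (8 + (-8 - 7))*270 = (8 - 15)*270 = -7*270 = -1890)
G - 1*(-32657) = -1890 - 1*(-32657) = -1890 + 32657 = 30767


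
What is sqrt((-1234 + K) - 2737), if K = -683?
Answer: I*sqrt(4654) ≈ 68.22*I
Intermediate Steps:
sqrt((-1234 + K) - 2737) = sqrt((-1234 - 683) - 2737) = sqrt(-1917 - 2737) = sqrt(-4654) = I*sqrt(4654)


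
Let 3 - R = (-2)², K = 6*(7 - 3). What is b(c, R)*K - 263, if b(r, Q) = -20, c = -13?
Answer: -743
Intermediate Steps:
K = 24 (K = 6*4 = 24)
R = -1 (R = 3 - 1*(-2)² = 3 - 1*4 = 3 - 4 = -1)
b(c, R)*K - 263 = -20*24 - 263 = -480 - 263 = -743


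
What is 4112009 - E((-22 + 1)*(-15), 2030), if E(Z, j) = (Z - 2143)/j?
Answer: 4173690049/1015 ≈ 4.1120e+6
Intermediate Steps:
E(Z, j) = (-2143 + Z)/j
4112009 - E((-22 + 1)*(-15), 2030) = 4112009 - (-2143 + (-22 + 1)*(-15))/2030 = 4112009 - (-2143 - 21*(-15))/2030 = 4112009 - (-2143 + 315)/2030 = 4112009 - (-1828)/2030 = 4112009 - 1*(-914/1015) = 4112009 + 914/1015 = 4173690049/1015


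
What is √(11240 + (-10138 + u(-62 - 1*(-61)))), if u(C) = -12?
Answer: √1090 ≈ 33.015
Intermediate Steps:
√(11240 + (-10138 + u(-62 - 1*(-61)))) = √(11240 + (-10138 - 12)) = √(11240 - 10150) = √1090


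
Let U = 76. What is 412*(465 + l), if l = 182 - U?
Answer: 235252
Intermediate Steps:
l = 106 (l = 182 - 1*76 = 182 - 76 = 106)
412*(465 + l) = 412*(465 + 106) = 412*571 = 235252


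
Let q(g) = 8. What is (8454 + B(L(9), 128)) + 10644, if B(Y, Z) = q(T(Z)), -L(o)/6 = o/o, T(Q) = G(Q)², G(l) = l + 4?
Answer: 19106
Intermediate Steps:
G(l) = 4 + l
T(Q) = (4 + Q)²
L(o) = -6 (L(o) = -6*o/o = -6*1 = -6)
B(Y, Z) = 8
(8454 + B(L(9), 128)) + 10644 = (8454 + 8) + 10644 = 8462 + 10644 = 19106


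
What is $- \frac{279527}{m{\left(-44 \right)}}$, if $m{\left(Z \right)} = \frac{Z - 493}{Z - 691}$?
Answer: $- \frac{68484115}{179} \approx -3.8259 \cdot 10^{5}$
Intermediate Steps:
$m{\left(Z \right)} = \frac{-493 + Z}{-691 + Z}$
$- \frac{279527}{m{\left(-44 \right)}} = - \frac{279527}{\frac{1}{-691 - 44} \left(-493 - 44\right)} = - \frac{279527}{\frac{1}{-735} \left(-537\right)} = - \frac{279527}{\left(- \frac{1}{735}\right) \left(-537\right)} = - \frac{279527}{\frac{179}{245}} = \left(-279527\right) \frac{245}{179} = - \frac{68484115}{179}$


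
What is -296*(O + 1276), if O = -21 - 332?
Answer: -273208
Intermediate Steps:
O = -353
-296*(O + 1276) = -296*(-353 + 1276) = -296*923 = -273208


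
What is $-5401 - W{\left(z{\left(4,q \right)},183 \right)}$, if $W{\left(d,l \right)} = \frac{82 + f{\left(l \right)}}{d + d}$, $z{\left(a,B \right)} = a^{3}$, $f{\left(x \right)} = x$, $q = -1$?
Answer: $- \frac{691593}{128} \approx -5403.1$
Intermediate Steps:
$W{\left(d,l \right)} = \frac{82 + l}{2 d}$ ($W{\left(d,l \right)} = \frac{82 + l}{d + d} = \frac{82 + l}{2 d}$)
$-5401 - W{\left(z{\left(4,q \right)},183 \right)} = -5401 - \frac{82 + 183}{2 \cdot 4^{3}} = -5401 - \frac{1}{2} \cdot \frac{1}{64} \cdot 265 = -5401 - \frac{265}{128} = - \frac{691593}{128}$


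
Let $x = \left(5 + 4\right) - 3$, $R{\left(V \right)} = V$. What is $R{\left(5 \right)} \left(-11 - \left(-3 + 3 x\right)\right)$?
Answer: $-130$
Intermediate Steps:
$x = 6$ ($x = 9 - 3 = 6$)
$R{\left(5 \right)} \left(-11 - \left(-3 + 3 x\right)\right) = 5 \left(-11 + \left(3 - 18\right)\right) = 5 \left(-11 - 15\right) = 5 \left(-26\right) = -130$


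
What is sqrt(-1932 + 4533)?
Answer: 51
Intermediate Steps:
sqrt(-1932 + 4533) = sqrt(2601) = 51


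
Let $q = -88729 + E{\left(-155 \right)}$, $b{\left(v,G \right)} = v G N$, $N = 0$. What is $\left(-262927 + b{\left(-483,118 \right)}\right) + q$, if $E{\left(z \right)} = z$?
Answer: $-351811$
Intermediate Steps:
$b{\left(v,G \right)} = 0$ ($b{\left(v,G \right)} = v G 0 = G v 0 = 0$)
$q = -88884$ ($q = -88729 - 155 = -88884$)
$\left(-262927 + b{\left(-483,118 \right)}\right) + q = \left(-262927 + 0\right) - 88884 = -262927 - 88884 = -351811$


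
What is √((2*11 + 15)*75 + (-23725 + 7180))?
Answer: 9*I*√170 ≈ 117.35*I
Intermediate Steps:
√((2*11 + 15)*75 + (-23725 + 7180)) = √((22 + 15)*75 - 16545) = √(37*75 - 16545) = √(2775 - 16545) = √(-13770) = 9*I*√170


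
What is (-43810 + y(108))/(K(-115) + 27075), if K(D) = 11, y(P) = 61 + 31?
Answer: -21859/13543 ≈ -1.6140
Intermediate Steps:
y(P) = 92
(-43810 + y(108))/(K(-115) + 27075) = (-43810 + 92)/(11 + 27075) = -43718/27086 = -43718*1/27086 = -21859/13543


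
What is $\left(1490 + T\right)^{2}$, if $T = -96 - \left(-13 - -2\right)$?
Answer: $1974025$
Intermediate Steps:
$T = -85$ ($T = -96 - \left(-13 + 2\right) = -96 - -11 = -96 + 11 = -85$)
$\left(1490 + T\right)^{2} = \left(1490 - 85\right)^{2} = 1405^{2} = 1974025$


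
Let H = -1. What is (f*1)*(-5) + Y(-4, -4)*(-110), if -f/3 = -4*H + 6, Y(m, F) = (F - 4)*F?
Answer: -3370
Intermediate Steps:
Y(m, F) = F*(-4 + F) (Y(m, F) = (-4 + F)*F = F*(-4 + F))
f = -30 (f = -3*(-4*(-1) + 6) = -3*(4 + 6) = -3*10 = -30)
(f*1)*(-5) + Y(-4, -4)*(-110) = -30*1*(-5) - 4*(-4 - 4)*(-110) = -30*(-5) - 4*(-8)*(-110) = 150 + 32*(-110) = 150 - 3520 = -3370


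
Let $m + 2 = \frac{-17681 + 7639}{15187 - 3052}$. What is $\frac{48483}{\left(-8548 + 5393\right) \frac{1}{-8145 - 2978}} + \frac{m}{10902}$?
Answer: $\frac{7134398766323557}{41739315435} \approx 1.7093 \cdot 10^{5}$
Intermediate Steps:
$m = - \frac{34312}{12135}$ ($m = -2 + \frac{-17681 + 7639}{15187 - 3052} = -2 - \frac{10042}{12135} = - \frac{34312}{12135} \approx -2.8275$)
$\frac{48483}{\left(-8548 + 5393\right) \frac{1}{-8145 - 2978}} + \frac{m}{10902} = \frac{48483}{\left(-8548 + 5393\right) \frac{1}{-8145 - 2978}} - \frac{34312}{12135 \cdot 10902} = \frac{48483}{\left(-3155\right) \frac{1}{-11123}} - \frac{17156}{66147885} = \frac{48483}{\left(-3155\right) \left(- \frac{1}{11123}\right)} - \frac{17156}{66147885} = \frac{48483}{\frac{3155}{11123}} - \frac{17156}{66147885} = 48483 \cdot \frac{11123}{3155} - \frac{17156}{66147885} = \frac{539276409}{3155} - \frac{17156}{66147885} = \frac{7134398766323557}{41739315435}$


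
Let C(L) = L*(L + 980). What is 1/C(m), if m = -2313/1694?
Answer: -2869636/3834507591 ≈ -0.00074837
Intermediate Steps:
m = -2313/1694 (m = -2313*1/1694 = -2313/1694 ≈ -1.3654)
C(L) = L*(980 + L)
1/C(m) = 1/(-2313*(980 - 2313/1694)/1694) = 1/(-2313/1694*1657807/1694) = 1/(-3834507591/2869636) = -2869636/3834507591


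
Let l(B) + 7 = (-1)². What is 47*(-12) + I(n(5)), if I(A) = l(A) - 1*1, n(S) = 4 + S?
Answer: -571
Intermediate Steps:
l(B) = -6 (l(B) = -7 + (-1)² = -7 + 1 = -6)
I(A) = -7 (I(A) = -6 - 1*1 = -6 - 1 = -7)
47*(-12) + I(n(5)) = 47*(-12) - 7 = -564 - 7 = -571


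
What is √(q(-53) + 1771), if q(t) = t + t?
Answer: 3*√185 ≈ 40.804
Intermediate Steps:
q(t) = 2*t
√(q(-53) + 1771) = √(2*(-53) + 1771) = √(-106 + 1771) = √1665 = 3*√185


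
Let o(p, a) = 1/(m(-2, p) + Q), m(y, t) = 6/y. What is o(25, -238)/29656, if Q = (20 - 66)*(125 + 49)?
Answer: -1/237455592 ≈ -4.2113e-9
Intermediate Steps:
Q = -8004 (Q = -46*174 = -8004)
o(p, a) = -1/8007 (o(p, a) = 1/(6/(-2) - 8004) = 1/(6*(-½) - 8004) = 1/(-3 - 8004) = 1/(-8007) = -1/8007)
o(25, -238)/29656 = -1/8007/29656 = -1/8007*1/29656 = -1/237455592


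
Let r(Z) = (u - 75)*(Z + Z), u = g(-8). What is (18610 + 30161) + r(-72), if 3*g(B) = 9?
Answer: 59139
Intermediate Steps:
g(B) = 3 (g(B) = (⅓)*9 = 3)
u = 3
r(Z) = -144*Z (r(Z) = (3 - 75)*(Z + Z) = -144*Z)
(18610 + 30161) + r(-72) = (18610 + 30161) - 144*(-72) = 48771 + 10368 = 59139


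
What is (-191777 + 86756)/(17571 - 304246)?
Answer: 105021/286675 ≈ 0.36634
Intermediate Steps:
(-191777 + 86756)/(17571 - 304246) = -105021/(-286675) = -105021*(-1/286675) = 105021/286675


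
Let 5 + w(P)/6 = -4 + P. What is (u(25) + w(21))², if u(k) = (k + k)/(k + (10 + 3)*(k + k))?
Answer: 3786916/729 ≈ 5194.7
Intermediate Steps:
w(P) = -54 + 6*P (w(P) = -30 + 6*(-4 + P) = -30 + (-24 + 6*P) = -54 + 6*P)
u(k) = 2/27 (u(k) = (2*k)/(k + 13*(2*k)) = (2*k)/(k + 26*k) = (2*k)/((27*k)) = (2*k)*(1/(27*k)) = 2/27)
(u(25) + w(21))² = (2/27 + (-54 + 6*21))² = (2/27 + (-54 + 126))² = (2/27 + 72)² = (1946/27)² = 3786916/729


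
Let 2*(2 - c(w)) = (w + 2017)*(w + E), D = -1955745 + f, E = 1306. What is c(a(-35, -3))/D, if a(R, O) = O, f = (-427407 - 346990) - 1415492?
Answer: 48597/153542 ≈ 0.31651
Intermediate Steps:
f = -2189889 (f = -774397 - 1415492 = -2189889)
D = -4145634 (D = -1955745 - 2189889 = -4145634)
c(w) = 2 - (1306 + w)*(2017 + w)/2 (c(w) = 2 - (w + 2017)*(w + 1306)/2 = 2 - (2017 + w)*(1306 + w)/2 = 2 - (1306 + w)*(2017 + w)/2)
c(a(-35, -3))/D = (-1317099 - 3323/2*(-3) - ½*(-3)²)/(-4145634) = (-1317099 + 9969/2 - ½*9)*(-1/4145634) = (-1317099 + 9969/2 - 9/2)*(-1/4145634) = -1312119*(-1/4145634) = 48597/153542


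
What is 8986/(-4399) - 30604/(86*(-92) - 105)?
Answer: 62586234/35266783 ≈ 1.7747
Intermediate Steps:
8986/(-4399) - 30604/(86*(-92) - 105) = 8986*(-1/4399) - 30604/(-7912 - 105) = -8986/4399 - 30604/(-8017) = -8986/4399 - 30604*(-1/8017) = -8986/4399 + 30604/8017 = 62586234/35266783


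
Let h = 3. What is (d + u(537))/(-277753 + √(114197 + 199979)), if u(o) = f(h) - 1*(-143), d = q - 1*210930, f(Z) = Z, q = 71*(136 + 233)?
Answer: 51269037505/77146414833 + 1476680*√4909/77146414833 ≈ 0.66591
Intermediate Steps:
q = 26199 (q = 71*369 = 26199)
d = -184731 (d = 26199 - 1*210930 = 26199 - 210930 = -184731)
u(o) = 146 (u(o) = 3 - 1*(-143) = 3 + 143 = 146)
(d + u(537))/(-277753 + √(114197 + 199979)) = (-184731 + 146)/(-277753 + √(114197 + 199979)) = -184585/(-277753 + √314176) = -184585/(-277753 + 8*√4909)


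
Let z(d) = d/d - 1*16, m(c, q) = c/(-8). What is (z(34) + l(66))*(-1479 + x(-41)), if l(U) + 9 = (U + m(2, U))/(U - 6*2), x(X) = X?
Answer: 934990/27 ≈ 34629.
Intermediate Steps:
m(c, q) = -c/8 (m(c, q) = c*(-⅛) = -c/8)
z(d) = -15 (z(d) = 1 - 16 = -15)
l(U) = -9 + (-¼ + U)/(-12 + U) (l(U) = -9 + (U - ⅛*2)/(U - 6*2) = -9 + (U - ¼)/(U - 12) = -9 + (-¼ + U)/(-12 + U))
(z(34) + l(66))*(-1479 + x(-41)) = (-15 + (431 - 32*66)/(4*(-12 + 66)))*(-1479 - 41) = (-15 + (¼)*(431 - 2112)/54)*(-1520) = (-15 + (¼)*(1/54)*(-1681))*(-1520) = (-15 - 1681/216)*(-1520) = -4921/216*(-1520) = 934990/27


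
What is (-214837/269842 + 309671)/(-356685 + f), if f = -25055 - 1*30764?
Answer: -83562027145/111310904368 ≈ -0.75071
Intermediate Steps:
f = -55819 (f = -25055 - 30764 = -55819)
(-214837/269842 + 309671)/(-356685 + f) = (-214837/269842 + 309671)/(-356685 - 55819) = (-214837*1/269842 + 309671)/(-412504) = (-214837/269842 + 309671)*(-1/412504) = (83562027145/269842)*(-1/412504) = -83562027145/111310904368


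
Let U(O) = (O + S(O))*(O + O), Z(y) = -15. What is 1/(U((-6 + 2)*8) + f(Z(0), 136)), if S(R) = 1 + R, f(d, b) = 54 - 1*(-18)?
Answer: 1/4104 ≈ 0.00024366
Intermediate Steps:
f(d, b) = 72 (f(d, b) = 54 + 18 = 72)
U(O) = 2*O*(1 + 2*O) (U(O) = (O + (1 + O))*(O + O) = (1 + 2*O)*(2*O) = 2*O*(1 + 2*O))
1/(U((-6 + 2)*8) + f(Z(0), 136)) = 1/(2*((-6 + 2)*8)*(1 + 2*((-6 + 2)*8)) + 72) = 1/(2*(-4*8)*(1 + 2*(-4*8)) + 72) = 1/(2*(-32)*(1 + 2*(-32)) + 72) = 1/(2*(-32)*(1 - 64) + 72) = 1/(2*(-32)*(-63) + 72) = 1/(4032 + 72) = 1/4104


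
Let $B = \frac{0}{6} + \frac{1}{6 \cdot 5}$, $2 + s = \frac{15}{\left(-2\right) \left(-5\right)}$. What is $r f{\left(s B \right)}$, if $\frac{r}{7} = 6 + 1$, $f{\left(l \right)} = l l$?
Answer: $\frac{49}{3600} \approx 0.013611$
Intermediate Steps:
$s = - \frac{1}{2}$ ($s = -2 + \frac{15}{\left(-2\right) \left(-5\right)} = -2 + \frac{15}{10} = -2 + 15 \cdot \frac{1}{10} = -2 + \frac{3}{2} = - \frac{1}{2} \approx -0.5$)
$B = \frac{1}{30}$ ($B = 0 \cdot \frac{1}{6} + \frac{1}{6} \cdot \frac{1}{5} = 0 + \frac{1}{30} = \frac{1}{30} \approx 0.033333$)
$f{\left(l \right)} = l^{2}$
$r = 49$ ($r = 7 \left(6 + 1\right) = 7 \cdot 7 = 49$)
$r f{\left(s B \right)} = 49 \left(\left(- \frac{1}{2}\right) \frac{1}{30}\right)^{2} = 49 \left(- \frac{1}{60}\right)^{2} = 49 \cdot \frac{1}{3600} = \frac{49}{3600}$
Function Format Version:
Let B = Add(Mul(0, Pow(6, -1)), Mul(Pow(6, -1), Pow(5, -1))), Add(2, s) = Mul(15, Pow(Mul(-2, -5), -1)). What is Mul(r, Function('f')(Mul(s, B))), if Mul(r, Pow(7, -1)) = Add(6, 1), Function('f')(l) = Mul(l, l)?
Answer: Rational(49, 3600) ≈ 0.013611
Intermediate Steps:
s = Rational(-1, 2) (s = Add(-2, Mul(15, Pow(Mul(-2, -5), -1))) = Add(-2, Mul(15, Pow(10, -1))) = Add(-2, Mul(15, Rational(1, 10))) = Add(-2, Rational(3, 2)) = Rational(-1, 2) ≈ -0.50000)
B = Rational(1, 30) (B = Add(Mul(0, Rational(1, 6)), Mul(Rational(1, 6), Rational(1, 5))) = Add(0, Rational(1, 30)) = Rational(1, 30) ≈ 0.033333)
Function('f')(l) = Pow(l, 2)
r = 49 (r = Mul(7, Add(6, 1)) = Mul(7, 7) = 49)
Mul(r, Function('f')(Mul(s, B))) = Mul(49, Pow(Mul(Rational(-1, 2), Rational(1, 30)), 2)) = Mul(49, Pow(Rational(-1, 60), 2)) = Mul(49, Rational(1, 3600)) = Rational(49, 3600)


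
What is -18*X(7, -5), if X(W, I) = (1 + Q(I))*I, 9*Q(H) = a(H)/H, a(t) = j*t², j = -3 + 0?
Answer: 240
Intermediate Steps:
j = -3
a(t) = -3*t²
Q(H) = -H/3 (Q(H) = ((-3*H²)/H)/9 = (-3*H)/9 = -H/3)
X(W, I) = I*(1 - I/3) (X(W, I) = (1 - I/3)*I = I*(1 - I/3))
-18*X(7, -5) = -6*(-5)*(3 - 1*(-5)) = -6*(-5)*(3 + 5) = -6*(-5)*8 = -18*(-40/3) = 240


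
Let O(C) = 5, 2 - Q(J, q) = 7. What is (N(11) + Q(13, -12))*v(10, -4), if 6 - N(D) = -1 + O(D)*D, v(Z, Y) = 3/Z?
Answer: -159/10 ≈ -15.900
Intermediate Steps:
Q(J, q) = -5 (Q(J, q) = 2 - 1*7 = 2 - 7 = -5)
N(D) = 7 - 5*D (N(D) = 6 - (-1 + 5*D) = 6 + (1 - 5*D) = 7 - 5*D)
(N(11) + Q(13, -12))*v(10, -4) = ((7 - 5*11) - 5)*(3/10) = ((7 - 55) - 5)*(3*(⅒)) = (-48 - 5)*(3/10) = -53*3/10 = -159/10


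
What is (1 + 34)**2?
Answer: 1225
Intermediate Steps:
(1 + 34)**2 = 35**2 = 1225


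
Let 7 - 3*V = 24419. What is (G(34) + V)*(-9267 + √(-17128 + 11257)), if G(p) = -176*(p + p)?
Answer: 186316124 - 60316*I*√5871/3 ≈ 1.8632e+8 - 1.5405e+6*I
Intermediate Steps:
V = -24412/3 (V = 7/3 - ⅓*24419 = 7/3 - 24419/3 = -24412/3 ≈ -8137.3)
G(p) = -352*p
(G(34) + V)*(-9267 + √(-17128 + 11257)) = (-352*34 - 24412/3)*(-9267 + √(-17128 + 11257)) = (-11968 - 24412/3)*(-9267 + √(-5871)) = -60316*(-9267 + I*√5871)/3 = 186316124 - 60316*I*√5871/3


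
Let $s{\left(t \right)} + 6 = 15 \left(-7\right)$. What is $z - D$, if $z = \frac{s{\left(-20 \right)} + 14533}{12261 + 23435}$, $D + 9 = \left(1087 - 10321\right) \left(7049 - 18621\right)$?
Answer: $- \frac{1907163007261}{17848} \approx -1.0686 \cdot 10^{8}$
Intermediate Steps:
$s{\left(t \right)} = -111$ ($s{\left(t \right)} = -6 + 15 \left(-7\right) = -6 - 105 = -111$)
$D = 106855839$ ($D = -9 + \left(1087 - 10321\right) \left(7049 - 18621\right) = -9 - -106855848 = -9 + 106855848 = 106855839$)
$z = \frac{7211}{17848}$ ($z = \frac{-111 + 14533}{12261 + 23435} = \frac{14422}{35696} = 14422 \cdot \frac{1}{35696} = \frac{7211}{17848} \approx 0.40402$)
$z - D = \frac{7211}{17848} - 106855839 = - \frac{1907163007261}{17848}$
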